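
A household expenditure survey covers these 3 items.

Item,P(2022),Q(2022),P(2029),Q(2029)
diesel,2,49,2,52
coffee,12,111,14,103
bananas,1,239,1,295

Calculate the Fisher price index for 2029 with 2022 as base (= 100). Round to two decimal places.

Laspeyres component (base-period weights):
ΣP(2029)Q(2022) = 2×49 + 14×111 + 1×239 = 98 + 1554 + 239 = 1891
ΣP(2022)Q(2022) = 2×49 + 12×111 + 1×239 = 98 + 1332 + 239 = 1669
L = 1891 / 1669 × 100 = 113.3014
Paasche component (current-period weights):
ΣP(2029)Q(2029) = 2×52 + 14×103 + 1×295 = 104 + 1442 + 295 = 1841
ΣP(2022)Q(2029) = 2×52 + 12×103 + 1×295 = 104 + 1236 + 295 = 1635
P = 1841 / 1635 × 100 = 112.5994
Fisher = √(L × P) = √(113.3014 × 112.5994) = 112.9498

112.95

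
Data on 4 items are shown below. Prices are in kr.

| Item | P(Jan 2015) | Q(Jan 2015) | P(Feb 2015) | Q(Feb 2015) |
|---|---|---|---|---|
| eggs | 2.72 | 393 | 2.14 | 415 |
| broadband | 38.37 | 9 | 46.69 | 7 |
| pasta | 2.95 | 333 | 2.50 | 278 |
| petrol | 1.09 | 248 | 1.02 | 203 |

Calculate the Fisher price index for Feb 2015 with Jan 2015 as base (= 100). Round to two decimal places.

Laspeyres component (base-period weights):
ΣP(Feb 2015)Q(Jan 2015) = 2.14×393 + 46.69×9 + 2.50×333 + 1.02×248 = 841.02 + 420.21 + 832.5 + 252.96 = 2346.69
ΣP(Jan 2015)Q(Jan 2015) = 2.72×393 + 38.37×9 + 2.95×333 + 1.09×248 = 1068.96 + 345.33 + 982.35 + 270.32 = 2666.96
L = 2346.69 / 2666.96 × 100 = 87.9912
Paasche component (current-period weights):
ΣP(Feb 2015)Q(Feb 2015) = 2.14×415 + 46.69×7 + 2.50×278 + 1.02×203 = 888.1 + 326.83 + 695 + 207.06 = 2116.99
ΣP(Jan 2015)Q(Feb 2015) = 2.72×415 + 38.37×7 + 2.95×278 + 1.09×203 = 1128.8 + 268.59 + 820.1 + 221.27 = 2438.76
P = 2116.99 / 2438.76 × 100 = 86.8060
Fisher = √(L × P) = √(87.9912 × 86.8060) = 87.3966

87.40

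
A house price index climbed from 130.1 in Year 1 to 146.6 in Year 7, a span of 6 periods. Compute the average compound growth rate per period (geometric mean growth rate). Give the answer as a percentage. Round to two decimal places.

Growth factor = (146.6/130.1)^(1/6) = (1.126826)^(1/6) = 1.020100
Growth rate = 1.020100 − 1 = 0.020100 = 2.0100%

2.01%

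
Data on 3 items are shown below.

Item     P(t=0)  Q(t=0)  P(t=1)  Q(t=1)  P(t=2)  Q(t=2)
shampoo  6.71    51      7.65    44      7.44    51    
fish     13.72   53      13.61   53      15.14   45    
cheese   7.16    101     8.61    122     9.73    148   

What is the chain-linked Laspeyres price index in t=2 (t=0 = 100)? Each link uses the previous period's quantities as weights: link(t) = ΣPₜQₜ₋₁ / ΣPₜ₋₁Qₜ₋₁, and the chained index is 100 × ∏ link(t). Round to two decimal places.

Link t=0→t=1:
ΣP(t=1)Q(t=0) = 7.65×51 + 13.61×53 + 8.61×101 = 390.15 + 721.33 + 869.61 = 1981.09
ΣP(t=0)Q(t=0) = 6.71×51 + 13.72×53 + 7.16×101 = 342.21 + 727.16 + 723.16 = 1792.53
link = 1981.09/1792.53 = 1.105192
Link t=1→t=2:
ΣP(t=2)Q(t=1) = 7.44×44 + 15.14×53 + 9.73×122 = 327.36 + 802.42 + 1187.06 = 2316.84
ΣP(t=1)Q(t=1) = 7.65×44 + 13.61×53 + 8.61×122 = 336.6 + 721.33 + 1050.42 = 2108.35
link = 2316.84/2108.35 = 1.098888
Chained index = 100 × 1.105192 × 1.098888 = 121.4482

121.45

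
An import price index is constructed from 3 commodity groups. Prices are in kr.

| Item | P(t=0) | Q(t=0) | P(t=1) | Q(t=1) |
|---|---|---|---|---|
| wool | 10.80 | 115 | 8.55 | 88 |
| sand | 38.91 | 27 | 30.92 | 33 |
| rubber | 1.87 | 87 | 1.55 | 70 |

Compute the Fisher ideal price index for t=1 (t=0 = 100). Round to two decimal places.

Laspeyres component (base-period weights):
ΣP(t=1)Q(t=0) = 8.55×115 + 30.92×27 + 1.55×87 = 983.25 + 834.84 + 134.85 = 1952.94
ΣP(t=0)Q(t=0) = 10.80×115 + 38.91×27 + 1.87×87 = 1242 + 1050.57 + 162.69 = 2455.26
L = 1952.94 / 2455.26 × 100 = 79.5411
Paasche component (current-period weights):
ΣP(t=1)Q(t=1) = 8.55×88 + 30.92×33 + 1.55×70 = 752.4 + 1020.36 + 108.5 = 1881.26
ΣP(t=0)Q(t=1) = 10.80×88 + 38.91×33 + 1.87×70 = 950.4 + 1284.03 + 130.9 = 2365.33
P = 1881.26 / 2365.33 × 100 = 79.5348
Fisher = √(L × P) = √(79.5411 × 79.5348) = 79.5379

79.54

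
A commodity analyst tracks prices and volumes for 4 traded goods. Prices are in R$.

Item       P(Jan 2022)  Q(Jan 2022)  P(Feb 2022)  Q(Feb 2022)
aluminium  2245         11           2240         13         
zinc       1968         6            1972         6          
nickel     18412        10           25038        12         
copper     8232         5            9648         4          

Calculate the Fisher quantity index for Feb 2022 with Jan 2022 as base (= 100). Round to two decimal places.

Laspeyres component (base-period weights):
ΣP(Jan 2022)Q(Feb 2022) = 2245×13 + 1968×6 + 18412×12 + 8232×4 = 29185 + 11808 + 220944 + 32928 = 294865
ΣP(Jan 2022)Q(Jan 2022) = 2245×11 + 1968×6 + 18412×10 + 8232×5 = 24695 + 11808 + 184120 + 41160 = 261783
L = 294865 / 261783 × 100 = 112.6372
Paasche component (current-period weights):
ΣP(Feb 2022)Q(Feb 2022) = 2240×13 + 1972×6 + 25038×12 + 9648×4 = 29120 + 11832 + 300456 + 38592 = 380000
ΣP(Feb 2022)Q(Jan 2022) = 2240×11 + 1972×6 + 25038×10 + 9648×5 = 24640 + 11832 + 250380 + 48240 = 335092
P = 380000 / 335092 × 100 = 113.4017
Fisher = √(L × P) = √(112.6372 × 113.4017) = 113.0188

113.02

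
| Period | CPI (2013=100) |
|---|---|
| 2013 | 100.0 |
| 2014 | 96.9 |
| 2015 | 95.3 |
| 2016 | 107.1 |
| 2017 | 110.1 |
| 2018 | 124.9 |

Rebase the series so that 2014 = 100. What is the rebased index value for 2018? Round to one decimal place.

Rebased(2018) = 124.9 / 96.9 × 100 = 128.8958

128.9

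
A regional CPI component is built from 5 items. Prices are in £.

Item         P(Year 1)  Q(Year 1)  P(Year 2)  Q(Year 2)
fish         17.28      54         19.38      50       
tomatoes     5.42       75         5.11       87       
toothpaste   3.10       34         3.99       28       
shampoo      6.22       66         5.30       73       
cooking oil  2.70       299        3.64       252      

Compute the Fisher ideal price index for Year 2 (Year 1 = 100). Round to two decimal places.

111.73

Laspeyres component (base-period weights):
ΣP(Year 2)Q(Year 1) = 19.38×54 + 5.11×75 + 3.99×34 + 5.30×66 + 3.64×299 = 1046.52 + 383.25 + 135.66 + 349.8 + 1088.36 = 3003.59
ΣP(Year 1)Q(Year 1) = 17.28×54 + 5.42×75 + 3.10×34 + 6.22×66 + 2.70×299 = 933.12 + 406.5 + 105.4 + 410.52 + 807.3 = 2662.84
L = 3003.59 / 2662.84 × 100 = 112.7965
Paasche component (current-period weights):
ΣP(Year 2)Q(Year 2) = 19.38×50 + 5.11×87 + 3.99×28 + 5.30×73 + 3.64×252 = 969 + 444.57 + 111.72 + 386.9 + 917.28 = 2829.47
ΣP(Year 1)Q(Year 2) = 17.28×50 + 5.42×87 + 3.10×28 + 6.22×73 + 2.70×252 = 864 + 471.54 + 86.8 + 454.06 + 680.4 = 2556.8
P = 2829.47 / 2556.8 × 100 = 110.6645
Fisher = √(L × P) = √(112.7965 × 110.6645) = 111.7254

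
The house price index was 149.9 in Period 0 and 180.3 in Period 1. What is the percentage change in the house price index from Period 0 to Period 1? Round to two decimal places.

20.28%

Change = (180.3 − 149.9) / 149.9 × 100
       = 30.4 / 149.9 × 100 = 20.2802%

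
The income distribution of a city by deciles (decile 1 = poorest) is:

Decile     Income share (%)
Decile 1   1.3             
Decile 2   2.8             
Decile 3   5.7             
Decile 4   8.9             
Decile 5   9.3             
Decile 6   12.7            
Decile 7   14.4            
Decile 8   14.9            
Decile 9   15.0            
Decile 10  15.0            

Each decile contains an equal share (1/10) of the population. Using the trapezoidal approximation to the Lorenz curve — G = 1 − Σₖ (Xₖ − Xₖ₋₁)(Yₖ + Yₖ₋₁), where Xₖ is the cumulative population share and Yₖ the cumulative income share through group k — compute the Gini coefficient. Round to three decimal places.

0.275

Cumulative income shares Yₖ: 0.0130, 0.0410, 0.0980, 0.1870, 0.2800, 0.4070, 0.5510, 0.7000, 0.8500, 1.0000
Σ (Xₖ−Xₖ₋₁)(Yₖ+Yₖ₋₁) = (1/10)(0.0130+0.0000) + (1/10)(0.0410+0.0130) + (1/10)(0.0980+0.0410) + (1/10)(0.1870+0.0980) + (1/10)(0.2800+0.1870) + (1/10)(0.4070+0.2800) + (1/10)(0.5510+0.4070) + (1/10)(0.7000+0.5510) + (1/10)(0.8500+0.7000) + (1/10)(1.0000+0.8500)
  = 0.0013 + 0.0054 + 0.0139 + 0.0285 + 0.0467 + 0.0687 + 0.0958 + 0.1251 + 0.1550 + 0.1850 = 0.7254
G = 1 − 0.7254 = 0.2746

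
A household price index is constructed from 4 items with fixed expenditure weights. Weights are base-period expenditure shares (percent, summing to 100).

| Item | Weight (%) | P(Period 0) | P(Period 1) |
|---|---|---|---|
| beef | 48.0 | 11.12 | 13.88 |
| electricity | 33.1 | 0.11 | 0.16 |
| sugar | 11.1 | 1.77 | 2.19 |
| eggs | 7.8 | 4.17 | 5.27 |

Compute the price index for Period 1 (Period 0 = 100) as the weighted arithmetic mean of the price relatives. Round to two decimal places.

131.65

beef: 48.0 × (13.88/11.12) = 48.0 × 1.248201 = 59.9137
electricity: 33.1 × (0.16/0.11) = 33.1 × 1.454545 = 48.1455
sugar: 11.1 × (2.19/1.77) = 11.1 × 1.237288 = 13.7339
eggs: 7.8 × (5.27/4.17) = 7.8 × 1.263789 = 9.8576
Index = Σ wᵢ·(p₁ᵢ/p₀ᵢ) = 59.9137 + 48.1455 + 13.7339 + 9.8576 = 131.6506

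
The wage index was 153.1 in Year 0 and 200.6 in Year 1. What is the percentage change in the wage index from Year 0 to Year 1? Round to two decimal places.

31.03%

Change = (200.6 − 153.1) / 153.1 × 100
       = 47.5 / 153.1 × 100 = 31.0255%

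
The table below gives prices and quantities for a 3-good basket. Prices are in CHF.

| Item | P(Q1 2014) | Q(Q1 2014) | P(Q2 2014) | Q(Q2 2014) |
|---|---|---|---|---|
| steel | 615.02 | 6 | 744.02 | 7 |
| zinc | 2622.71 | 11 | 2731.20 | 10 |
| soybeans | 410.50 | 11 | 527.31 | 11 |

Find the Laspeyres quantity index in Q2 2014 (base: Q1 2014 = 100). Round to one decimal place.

Laspeyres quantity index uses base-period prices as weights.
ΣP(Q1 2014)·Q(Q2 2014) = 615.02×7 + 2622.71×10 + 410.50×11 = 4305.14 + 26227.1 + 4515.5 = 35047.74
ΣP(Q1 2014)·Q(Q1 2014) = 615.02×6 + 2622.71×11 + 410.50×11 = 3690.12 + 28849.81 + 4515.5 = 37055.43
Index = 35047.74 / 37055.43 × 100 = 94.5819

94.6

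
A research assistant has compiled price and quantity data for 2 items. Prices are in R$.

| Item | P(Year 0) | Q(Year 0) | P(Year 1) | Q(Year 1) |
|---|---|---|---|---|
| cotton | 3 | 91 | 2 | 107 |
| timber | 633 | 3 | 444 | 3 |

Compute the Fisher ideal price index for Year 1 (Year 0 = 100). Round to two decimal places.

69.67

Laspeyres component (base-period weights):
ΣP(Year 1)Q(Year 0) = 2×91 + 444×3 = 182 + 1332 = 1514
ΣP(Year 0)Q(Year 0) = 3×91 + 633×3 = 273 + 1899 = 2172
L = 1514 / 2172 × 100 = 69.7053
Paasche component (current-period weights):
ΣP(Year 1)Q(Year 1) = 2×107 + 444×3 = 214 + 1332 = 1546
ΣP(Year 0)Q(Year 1) = 3×107 + 633×3 = 321 + 1899 = 2220
P = 1546 / 2220 × 100 = 69.6396
Fisher = √(L × P) = √(69.7053 × 69.6396) = 69.6725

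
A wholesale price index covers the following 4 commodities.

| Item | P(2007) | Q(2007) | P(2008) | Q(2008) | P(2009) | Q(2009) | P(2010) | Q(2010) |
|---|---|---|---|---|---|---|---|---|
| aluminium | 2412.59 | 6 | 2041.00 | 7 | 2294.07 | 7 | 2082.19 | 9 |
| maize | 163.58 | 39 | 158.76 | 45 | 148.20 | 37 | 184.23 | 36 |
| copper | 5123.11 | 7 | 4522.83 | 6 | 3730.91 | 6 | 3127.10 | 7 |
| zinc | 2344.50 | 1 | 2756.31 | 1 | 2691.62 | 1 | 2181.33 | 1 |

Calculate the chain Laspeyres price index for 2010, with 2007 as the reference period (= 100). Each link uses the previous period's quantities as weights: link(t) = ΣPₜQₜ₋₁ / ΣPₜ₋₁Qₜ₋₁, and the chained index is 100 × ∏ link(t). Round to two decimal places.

75.69

Link 2007→2008:
ΣP(2008)Q(2007) = 2041.00×6 + 158.76×39 + 4522.83×7 + 2756.31×1 = 12246 + 6191.64 + 31659.81 + 2756.31 = 52853.76
ΣP(2007)Q(2007) = 2412.59×6 + 163.58×39 + 5123.11×7 + 2344.50×1 = 14475.54 + 6379.62 + 35861.77 + 2344.5 = 59061.43
link = 52853.76/59061.43 = 0.894895
Link 2008→2009:
ΣP(2009)Q(2008) = 2294.07×7 + 148.20×45 + 3730.91×6 + 2691.62×1 = 16058.49 + 6669 + 22385.46 + 2691.62 = 47804.57
ΣP(2008)Q(2008) = 2041.00×7 + 158.76×45 + 4522.83×6 + 2756.31×1 = 14287 + 7144.2 + 27136.98 + 2756.31 = 51324.49
link = 47804.57/51324.49 = 0.931418
Link 2009→2010:
ΣP(2010)Q(2009) = 2082.19×7 + 184.23×37 + 3127.10×6 + 2181.33×1 = 14575.33 + 6816.51 + 18762.6 + 2181.33 = 42335.77
ΣP(2009)Q(2009) = 2294.07×7 + 148.20×37 + 3730.91×6 + 2691.62×1 = 16058.49 + 5483.4 + 22385.46 + 2691.62 = 46618.97
link = 42335.77/46618.97 = 0.908123
Chained index = 100 × 0.894895 × 0.931418 × 0.908123 = 75.6940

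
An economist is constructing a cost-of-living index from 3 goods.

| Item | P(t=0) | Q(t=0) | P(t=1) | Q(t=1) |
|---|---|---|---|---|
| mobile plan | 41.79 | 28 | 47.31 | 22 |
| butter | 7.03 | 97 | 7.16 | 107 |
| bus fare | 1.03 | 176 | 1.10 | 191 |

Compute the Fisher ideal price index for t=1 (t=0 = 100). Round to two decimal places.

Laspeyres component (base-period weights):
ΣP(t=1)Q(t=0) = 47.31×28 + 7.16×97 + 1.10×176 = 1324.68 + 694.52 + 193.6 = 2212.8
ΣP(t=0)Q(t=0) = 41.79×28 + 7.03×97 + 1.03×176 = 1170.12 + 681.91 + 181.28 = 2033.31
L = 2212.8 / 2033.31 × 100 = 108.8275
Paasche component (current-period weights):
ΣP(t=1)Q(t=1) = 47.31×22 + 7.16×107 + 1.10×191 = 1040.82 + 766.12 + 210.1 = 2017.04
ΣP(t=0)Q(t=1) = 41.79×22 + 7.03×107 + 1.03×191 = 919.38 + 752.21 + 196.73 = 1868.32
P = 2017.04 / 1868.32 × 100 = 107.9601
Fisher = √(L × P) = √(108.8275 × 107.9601) = 108.3929

108.39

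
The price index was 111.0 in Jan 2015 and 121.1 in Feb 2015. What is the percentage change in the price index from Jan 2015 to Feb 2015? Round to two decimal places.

9.10%

Change = (121.1 − 111.0) / 111.0 × 100
       = 10.1 / 111.0 × 100 = 9.0991%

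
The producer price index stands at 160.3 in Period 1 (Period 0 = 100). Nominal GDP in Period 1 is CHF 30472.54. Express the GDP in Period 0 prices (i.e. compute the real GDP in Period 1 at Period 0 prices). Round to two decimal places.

19009.69

Real = Nominal ÷ (Index/100) = 30472.54 ÷ (160.3/100)
     = 30472.54 ÷ 1.603 = 19009.6943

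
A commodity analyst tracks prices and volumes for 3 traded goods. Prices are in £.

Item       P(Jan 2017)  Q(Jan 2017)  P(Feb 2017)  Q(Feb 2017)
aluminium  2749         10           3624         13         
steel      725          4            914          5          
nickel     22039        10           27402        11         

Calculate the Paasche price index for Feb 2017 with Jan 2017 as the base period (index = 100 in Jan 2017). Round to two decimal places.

Paasche price index uses current-period quantities as weights.
ΣP(Feb 2017)·Q(Feb 2017) = 3624×13 + 914×5 + 27402×11 = 47112 + 4570 + 301422 = 353104
ΣP(Jan 2017)·Q(Feb 2017) = 2749×13 + 725×5 + 22039×11 = 35737 + 3625 + 242429 = 281791
Index = 353104 / 281791 × 100 = 125.3071

125.31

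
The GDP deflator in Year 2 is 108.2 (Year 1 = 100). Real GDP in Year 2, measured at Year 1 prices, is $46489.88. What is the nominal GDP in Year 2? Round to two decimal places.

Nominal = Real × (Index/100) = 46489.88 × (108.2/100)
        = 46489.88 × 1.082 = 50302.0502

50302.05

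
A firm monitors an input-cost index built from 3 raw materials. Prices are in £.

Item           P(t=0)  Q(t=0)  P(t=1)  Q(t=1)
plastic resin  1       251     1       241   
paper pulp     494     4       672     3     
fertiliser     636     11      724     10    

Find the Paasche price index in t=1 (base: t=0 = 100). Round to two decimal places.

117.49

Paasche price index uses current-period quantities as weights.
ΣP(t=1)·Q(t=1) = 1×241 + 672×3 + 724×10 = 241 + 2016 + 7240 = 9497
ΣP(t=0)·Q(t=1) = 1×241 + 494×3 + 636×10 = 241 + 1482 + 6360 = 8083
Index = 9497 / 8083 × 100 = 117.4935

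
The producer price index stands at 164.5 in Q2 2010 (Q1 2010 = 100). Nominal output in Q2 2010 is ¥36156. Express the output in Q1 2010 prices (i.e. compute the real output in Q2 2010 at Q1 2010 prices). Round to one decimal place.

Real = Nominal ÷ (Index/100) = 36156 ÷ (164.5/100)
     = 36156 ÷ 1.645 = 21979.3313

21979.3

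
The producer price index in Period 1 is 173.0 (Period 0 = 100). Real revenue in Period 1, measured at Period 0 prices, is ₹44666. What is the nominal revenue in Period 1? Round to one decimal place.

Nominal = Real × (Index/100) = 44666 × (173.0/100)
        = 44666 × 1.730 = 77272.1800

77272.2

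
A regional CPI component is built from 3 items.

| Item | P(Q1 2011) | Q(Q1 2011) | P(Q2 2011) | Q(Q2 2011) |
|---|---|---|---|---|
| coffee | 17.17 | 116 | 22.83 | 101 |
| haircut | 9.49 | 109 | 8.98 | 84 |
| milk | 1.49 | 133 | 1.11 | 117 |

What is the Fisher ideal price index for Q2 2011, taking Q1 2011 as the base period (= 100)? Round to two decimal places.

117.49

Laspeyres component (base-period weights):
ΣP(Q2 2011)Q(Q1 2011) = 22.83×116 + 8.98×109 + 1.11×133 = 2648.28 + 978.82 + 147.63 = 3774.73
ΣP(Q1 2011)Q(Q1 2011) = 17.17×116 + 9.49×109 + 1.49×133 = 1991.72 + 1034.41 + 198.17 = 3224.3
L = 3774.73 / 3224.3 × 100 = 117.0713
Paasche component (current-period weights):
ΣP(Q2 2011)Q(Q2 2011) = 22.83×101 + 8.98×84 + 1.11×117 = 2305.83 + 754.32 + 129.87 = 3190.02
ΣP(Q1 2011)Q(Q2 2011) = 17.17×101 + 9.49×84 + 1.49×117 = 1734.17 + 797.16 + 174.33 = 2705.66
P = 3190.02 / 2705.66 × 100 = 117.9017
Fisher = √(L × P) = √(117.0713 × 117.9017) = 117.4858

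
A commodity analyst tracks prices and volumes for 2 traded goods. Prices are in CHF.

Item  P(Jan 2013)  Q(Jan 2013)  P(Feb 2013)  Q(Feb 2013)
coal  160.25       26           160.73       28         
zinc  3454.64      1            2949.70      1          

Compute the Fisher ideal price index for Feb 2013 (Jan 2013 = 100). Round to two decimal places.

Laspeyres component (base-period weights):
ΣP(Feb 2013)Q(Jan 2013) = 160.73×26 + 2949.70×1 = 4178.98 + 2949.7 = 7128.68
ΣP(Jan 2013)Q(Jan 2013) = 160.25×26 + 3454.64×1 = 4166.5 + 3454.64 = 7621.14
L = 7128.68 / 7621.14 × 100 = 93.5382
Paasche component (current-period weights):
ΣP(Feb 2013)Q(Feb 2013) = 160.73×28 + 2949.70×1 = 4500.44 + 2949.7 = 7450.14
ΣP(Jan 2013)Q(Feb 2013) = 160.25×28 + 3454.64×1 = 4487 + 3454.64 = 7941.64
P = 7450.14 / 7941.64 × 100 = 93.8111
Fisher = √(L × P) = √(93.5382 × 93.8111) = 93.6746

93.67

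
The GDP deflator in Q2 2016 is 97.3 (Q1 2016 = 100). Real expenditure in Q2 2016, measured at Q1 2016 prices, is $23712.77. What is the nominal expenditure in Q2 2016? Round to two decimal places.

Nominal = Real × (Index/100) = 23712.77 × (97.3/100)
        = 23712.77 × 0.973 = 23072.5252

23072.53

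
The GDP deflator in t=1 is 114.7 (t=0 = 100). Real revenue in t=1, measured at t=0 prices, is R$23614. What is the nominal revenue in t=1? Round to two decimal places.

Nominal = Real × (Index/100) = 23614 × (114.7/100)
        = 23614 × 1.147 = 27085.2580

27085.26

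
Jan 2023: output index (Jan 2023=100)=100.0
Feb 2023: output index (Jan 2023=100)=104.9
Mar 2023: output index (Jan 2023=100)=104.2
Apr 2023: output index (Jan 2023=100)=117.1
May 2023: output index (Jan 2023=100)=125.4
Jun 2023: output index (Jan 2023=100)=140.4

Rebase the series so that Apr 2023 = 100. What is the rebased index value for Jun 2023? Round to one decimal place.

Rebased(Jun 2023) = 140.4 / 117.1 × 100 = 119.8975

119.9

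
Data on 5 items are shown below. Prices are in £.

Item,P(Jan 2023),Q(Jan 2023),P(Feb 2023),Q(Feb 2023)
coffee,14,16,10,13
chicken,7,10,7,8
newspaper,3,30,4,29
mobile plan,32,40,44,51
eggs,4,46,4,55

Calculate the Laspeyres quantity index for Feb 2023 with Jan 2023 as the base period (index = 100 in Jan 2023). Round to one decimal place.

117.8

Laspeyres quantity index uses base-period prices as weights.
ΣP(Jan 2023)·Q(Feb 2023) = 14×13 + 7×8 + 3×29 + 32×51 + 4×55 = 182 + 56 + 87 + 1632 + 220 = 2177
ΣP(Jan 2023)·Q(Jan 2023) = 14×16 + 7×10 + 3×30 + 32×40 + 4×46 = 224 + 70 + 90 + 1280 + 184 = 1848
Index = 2177 / 1848 × 100 = 117.8030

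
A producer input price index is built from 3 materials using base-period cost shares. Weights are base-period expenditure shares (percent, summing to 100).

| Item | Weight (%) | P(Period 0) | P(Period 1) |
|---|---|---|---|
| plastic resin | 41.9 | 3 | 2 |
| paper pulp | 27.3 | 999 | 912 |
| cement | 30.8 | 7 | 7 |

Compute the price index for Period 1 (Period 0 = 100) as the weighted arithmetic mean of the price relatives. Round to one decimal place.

83.7

plastic resin: 41.9 × (2/3) = 41.9 × 0.666667 = 27.9333
paper pulp: 27.3 × (912/999) = 27.3 × 0.912913 = 24.9225
cement: 30.8 × (7/7) = 30.8 × 1.000000 = 30.8000
Index = Σ wᵢ·(p₁ᵢ/p₀ᵢ) = 27.9333 + 24.9225 + 30.8000 = 83.6559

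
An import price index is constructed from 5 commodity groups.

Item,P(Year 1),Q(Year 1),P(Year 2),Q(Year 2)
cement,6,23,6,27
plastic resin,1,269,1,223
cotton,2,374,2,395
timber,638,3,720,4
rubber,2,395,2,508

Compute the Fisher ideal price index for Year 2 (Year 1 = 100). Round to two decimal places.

106.64

Laspeyres component (base-period weights):
ΣP(Year 2)Q(Year 1) = 6×23 + 1×269 + 2×374 + 720×3 + 2×395 = 138 + 269 + 748 + 2160 + 790 = 4105
ΣP(Year 1)Q(Year 1) = 6×23 + 1×269 + 2×374 + 638×3 + 2×395 = 138 + 269 + 748 + 1914 + 790 = 3859
L = 4105 / 3859 × 100 = 106.3747
Paasche component (current-period weights):
ΣP(Year 2)Q(Year 2) = 6×27 + 1×223 + 2×395 + 720×4 + 2×508 = 162 + 223 + 790 + 2880 + 1016 = 5071
ΣP(Year 1)Q(Year 2) = 6×27 + 1×223 + 2×395 + 638×4 + 2×508 = 162 + 223 + 790 + 2552 + 1016 = 4743
P = 5071 / 4743 × 100 = 106.9155
Fisher = √(L × P) = √(106.3747 × 106.9155) = 106.6447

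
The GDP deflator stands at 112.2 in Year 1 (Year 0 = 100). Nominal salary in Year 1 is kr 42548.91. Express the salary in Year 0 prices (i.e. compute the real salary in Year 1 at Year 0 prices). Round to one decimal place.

Real = Nominal ÷ (Index/100) = 42548.91 ÷ (112.2/100)
     = 42548.91 ÷ 1.122 = 37922.3797

37922.4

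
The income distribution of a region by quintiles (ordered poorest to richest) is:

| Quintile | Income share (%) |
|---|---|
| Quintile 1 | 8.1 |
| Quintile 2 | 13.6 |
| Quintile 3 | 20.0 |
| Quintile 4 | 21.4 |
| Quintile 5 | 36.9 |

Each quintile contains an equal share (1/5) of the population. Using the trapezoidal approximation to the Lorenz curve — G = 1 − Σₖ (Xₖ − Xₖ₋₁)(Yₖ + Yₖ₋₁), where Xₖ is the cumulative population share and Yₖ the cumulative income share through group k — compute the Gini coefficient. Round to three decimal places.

Cumulative income shares Yₖ: 0.0810, 0.2170, 0.4170, 0.6310, 1.0000
Σ (Xₖ−Xₖ₋₁)(Yₖ+Yₖ₋₁) = (1/5)(0.0810+0.0000) + (1/5)(0.2170+0.0810) + (1/5)(0.4170+0.2170) + (1/5)(0.6310+0.4170) + (1/5)(1.0000+0.6310)
  = 0.0162 + 0.0596 + 0.1268 + 0.2096 + 0.3262 = 0.7384
G = 1 − 0.7384 = 0.2616

0.262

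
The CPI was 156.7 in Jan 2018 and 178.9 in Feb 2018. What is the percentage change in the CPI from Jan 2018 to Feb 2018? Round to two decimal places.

Change = (178.9 − 156.7) / 156.7 × 100
       = 22.2 / 156.7 × 100 = 14.1672%

14.17%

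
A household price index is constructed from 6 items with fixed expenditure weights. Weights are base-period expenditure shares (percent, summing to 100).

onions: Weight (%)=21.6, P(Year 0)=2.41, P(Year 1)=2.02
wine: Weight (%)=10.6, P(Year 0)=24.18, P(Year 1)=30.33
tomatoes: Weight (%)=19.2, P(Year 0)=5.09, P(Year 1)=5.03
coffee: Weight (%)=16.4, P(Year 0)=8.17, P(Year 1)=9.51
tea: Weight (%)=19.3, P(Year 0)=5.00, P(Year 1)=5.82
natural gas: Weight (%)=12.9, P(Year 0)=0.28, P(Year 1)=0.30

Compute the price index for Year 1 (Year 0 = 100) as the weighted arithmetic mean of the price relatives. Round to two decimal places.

onions: 21.6 × (2.02/2.41) = 21.6 × 0.838174 = 18.1046
wine: 10.6 × (30.33/24.18) = 10.6 × 1.254342 = 13.2960
tomatoes: 19.2 × (5.03/5.09) = 19.2 × 0.988212 = 18.9737
coffee: 16.4 × (9.51/8.17) = 16.4 × 1.164015 = 19.0898
tea: 19.3 × (5.82/5.00) = 19.3 × 1.164000 = 22.4652
natural gas: 12.9 × (0.30/0.28) = 12.9 × 1.071429 = 13.8214
Index = Σ wᵢ·(p₁ᵢ/p₀ᵢ) = 18.1046 + 13.2960 + 18.9737 + 19.0898 + 22.4652 + 13.8214 = 105.7507

105.75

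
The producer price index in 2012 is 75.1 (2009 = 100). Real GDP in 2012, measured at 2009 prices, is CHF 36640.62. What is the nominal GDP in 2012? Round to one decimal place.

27517.1

Nominal = Real × (Index/100) = 36640.62 × (75.1/100)
        = 36640.62 × 0.751 = 27517.1056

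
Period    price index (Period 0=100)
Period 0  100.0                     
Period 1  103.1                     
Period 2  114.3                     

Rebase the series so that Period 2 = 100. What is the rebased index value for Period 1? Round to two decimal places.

Rebased(Period 1) = 103.1 / 114.3 × 100 = 90.2012

90.20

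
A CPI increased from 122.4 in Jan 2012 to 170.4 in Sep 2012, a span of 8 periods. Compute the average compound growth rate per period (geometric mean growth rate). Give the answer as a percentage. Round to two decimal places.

Growth factor = (170.4/122.4)^(1/8) = (1.392157)^(1/8) = 1.042224
Growth rate = 1.042224 − 1 = 0.042224 = 4.2224%

4.22%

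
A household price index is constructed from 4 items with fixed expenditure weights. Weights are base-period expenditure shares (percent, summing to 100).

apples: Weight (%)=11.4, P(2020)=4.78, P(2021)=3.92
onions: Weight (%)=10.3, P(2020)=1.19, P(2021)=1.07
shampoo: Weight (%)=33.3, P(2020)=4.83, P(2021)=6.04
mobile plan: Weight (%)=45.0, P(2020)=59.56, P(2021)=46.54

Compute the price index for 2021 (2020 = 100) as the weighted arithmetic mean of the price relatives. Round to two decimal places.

95.42

apples: 11.4 × (3.92/4.78) = 11.4 × 0.820084 = 9.3490
onions: 10.3 × (1.07/1.19) = 10.3 × 0.899160 = 9.2613
shampoo: 33.3 × (6.04/4.83) = 33.3 × 1.250518 = 41.6422
mobile plan: 45.0 × (46.54/59.56) = 45.0 × 0.781397 = 35.1629
Index = Σ wᵢ·(p₁ᵢ/p₀ᵢ) = 9.3490 + 9.2613 + 41.6422 + 35.1629 = 95.4154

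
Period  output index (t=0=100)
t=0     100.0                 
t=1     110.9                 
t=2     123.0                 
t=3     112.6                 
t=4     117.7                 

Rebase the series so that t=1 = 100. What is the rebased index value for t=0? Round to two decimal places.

90.17

Rebased(t=0) = 100.0 / 110.9 × 100 = 90.1713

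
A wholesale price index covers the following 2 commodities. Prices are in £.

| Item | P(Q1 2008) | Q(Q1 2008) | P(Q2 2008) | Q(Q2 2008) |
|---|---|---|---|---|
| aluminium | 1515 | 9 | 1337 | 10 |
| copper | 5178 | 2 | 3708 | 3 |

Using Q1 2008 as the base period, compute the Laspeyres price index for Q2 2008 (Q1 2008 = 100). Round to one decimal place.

Laspeyres price index uses base-period quantities as weights.
ΣP(Q2 2008)·Q(Q1 2008) = 1337×9 + 3708×2 = 12033 + 7416 = 19449
ΣP(Q1 2008)·Q(Q1 2008) = 1515×9 + 5178×2 = 13635 + 10356 = 23991
Index = 19449 / 23991 × 100 = 81.0679

81.1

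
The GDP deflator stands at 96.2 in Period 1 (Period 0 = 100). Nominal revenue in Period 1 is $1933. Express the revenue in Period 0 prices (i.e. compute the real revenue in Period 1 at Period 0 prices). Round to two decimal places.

Real = Nominal ÷ (Index/100) = 1933 ÷ (96.2/100)
     = 1933 ÷ 0.962 = 2009.3555

2009.36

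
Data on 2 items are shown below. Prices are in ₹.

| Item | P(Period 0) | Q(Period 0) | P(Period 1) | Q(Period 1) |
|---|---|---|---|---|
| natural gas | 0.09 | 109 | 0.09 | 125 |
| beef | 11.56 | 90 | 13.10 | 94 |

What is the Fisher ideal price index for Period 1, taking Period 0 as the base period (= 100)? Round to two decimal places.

113.19

Laspeyres component (base-period weights):
ΣP(Period 1)Q(Period 0) = 0.09×109 + 13.10×90 = 9.81 + 1179 = 1188.81
ΣP(Period 0)Q(Period 0) = 0.09×109 + 11.56×90 = 9.81 + 1040.4 = 1050.21
L = 1188.81 / 1050.21 × 100 = 113.1974
Paasche component (current-period weights):
ΣP(Period 1)Q(Period 1) = 0.09×125 + 13.10×94 = 11.25 + 1231.4 = 1242.65
ΣP(Period 0)Q(Period 1) = 0.09×125 + 11.56×94 = 11.25 + 1086.64 = 1097.89
P = 1242.65 / 1097.89 × 100 = 113.1853
Fisher = √(L × P) = √(113.1974 × 113.1853) = 113.1913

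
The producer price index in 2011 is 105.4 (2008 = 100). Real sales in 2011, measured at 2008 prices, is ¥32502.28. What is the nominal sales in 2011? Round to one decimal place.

34257.4

Nominal = Real × (Index/100) = 32502.28 × (105.4/100)
        = 32502.28 × 1.054 = 34257.4031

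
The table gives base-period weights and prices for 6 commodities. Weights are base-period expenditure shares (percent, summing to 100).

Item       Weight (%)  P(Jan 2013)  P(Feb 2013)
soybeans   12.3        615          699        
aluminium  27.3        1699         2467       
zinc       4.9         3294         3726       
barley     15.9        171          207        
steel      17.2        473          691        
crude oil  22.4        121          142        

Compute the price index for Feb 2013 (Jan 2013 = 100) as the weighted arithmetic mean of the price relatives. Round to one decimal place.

129.8

soybeans: 12.3 × (699/615) = 12.3 × 1.136585 = 13.9800
aluminium: 27.3 × (2467/1699) = 27.3 × 1.452031 = 39.6404
zinc: 4.9 × (3726/3294) = 4.9 × 1.131148 = 5.5426
barley: 15.9 × (207/171) = 15.9 × 1.210526 = 19.2474
steel: 17.2 × (691/473) = 17.2 × 1.460888 = 25.1273
crude oil: 22.4 × (142/121) = 22.4 × 1.173554 = 26.2876
Index = Σ wᵢ·(p₁ᵢ/p₀ᵢ) = 13.9800 + 39.6404 + 5.5426 + 19.2474 + 25.1273 + 26.2876 = 129.8253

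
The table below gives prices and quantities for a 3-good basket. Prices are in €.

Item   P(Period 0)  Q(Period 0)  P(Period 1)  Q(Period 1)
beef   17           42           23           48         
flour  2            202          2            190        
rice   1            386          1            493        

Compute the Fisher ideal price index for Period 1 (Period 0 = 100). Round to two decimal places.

116.90

Laspeyres component (base-period weights):
ΣP(Period 1)Q(Period 0) = 23×42 + 2×202 + 1×386 = 966 + 404 + 386 = 1756
ΣP(Period 0)Q(Period 0) = 17×42 + 2×202 + 1×386 = 714 + 404 + 386 = 1504
L = 1756 / 1504 × 100 = 116.7553
Paasche component (current-period weights):
ΣP(Period 1)Q(Period 1) = 23×48 + 2×190 + 1×493 = 1104 + 380 + 493 = 1977
ΣP(Period 0)Q(Period 1) = 17×48 + 2×190 + 1×493 = 816 + 380 + 493 = 1689
P = 1977 / 1689 × 100 = 117.0515
Fisher = √(L × P) = √(116.7553 × 117.0515) = 116.9033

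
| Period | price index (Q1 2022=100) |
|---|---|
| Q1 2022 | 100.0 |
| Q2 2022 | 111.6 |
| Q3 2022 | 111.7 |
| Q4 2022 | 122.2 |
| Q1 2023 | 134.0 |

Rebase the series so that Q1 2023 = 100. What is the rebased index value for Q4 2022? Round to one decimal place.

91.2

Rebased(Q4 2022) = 122.2 / 134.0 × 100 = 91.1940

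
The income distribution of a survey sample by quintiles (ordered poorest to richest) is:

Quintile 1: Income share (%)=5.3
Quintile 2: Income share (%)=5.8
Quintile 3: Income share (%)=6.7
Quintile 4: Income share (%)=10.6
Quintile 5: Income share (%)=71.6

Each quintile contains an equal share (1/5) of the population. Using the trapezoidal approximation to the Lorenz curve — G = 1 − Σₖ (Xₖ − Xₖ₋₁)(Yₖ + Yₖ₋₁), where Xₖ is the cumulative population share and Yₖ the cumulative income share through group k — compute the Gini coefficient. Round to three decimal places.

0.550

Cumulative income shares Yₖ: 0.0530, 0.1110, 0.1780, 0.2840, 1.0000
Σ (Xₖ−Xₖ₋₁)(Yₖ+Yₖ₋₁) = (1/5)(0.0530+0.0000) + (1/5)(0.1110+0.0530) + (1/5)(0.1780+0.1110) + (1/5)(0.2840+0.1780) + (1/5)(1.0000+0.2840)
  = 0.0106 + 0.0328 + 0.0578 + 0.0924 + 0.2568 = 0.4504
G = 1 − 0.4504 = 0.5496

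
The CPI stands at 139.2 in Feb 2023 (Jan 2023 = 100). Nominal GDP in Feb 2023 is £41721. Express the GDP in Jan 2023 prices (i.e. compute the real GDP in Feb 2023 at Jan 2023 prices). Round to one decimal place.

29972.0

Real = Nominal ÷ (Index/100) = 41721 ÷ (139.2/100)
     = 41721 ÷ 1.392 = 29971.9828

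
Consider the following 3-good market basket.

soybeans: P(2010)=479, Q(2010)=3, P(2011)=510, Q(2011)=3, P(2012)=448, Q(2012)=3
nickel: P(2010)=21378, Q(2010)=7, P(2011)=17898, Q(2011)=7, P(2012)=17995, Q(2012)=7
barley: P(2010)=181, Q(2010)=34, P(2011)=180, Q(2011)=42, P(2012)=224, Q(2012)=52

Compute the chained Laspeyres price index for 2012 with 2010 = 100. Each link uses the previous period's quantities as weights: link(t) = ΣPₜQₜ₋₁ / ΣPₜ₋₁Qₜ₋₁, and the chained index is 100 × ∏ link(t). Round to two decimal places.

Link 2010→2011:
ΣP(2011)Q(2010) = 510×3 + 17898×7 + 180×34 = 1530 + 125286 + 6120 = 132936
ΣP(2010)Q(2010) = 479×3 + 21378×7 + 181×34 = 1437 + 149646 + 6154 = 157237
link = 132936/157237 = 0.845450
Link 2011→2012:
ΣP(2012)Q(2011) = 448×3 + 17995×7 + 224×42 = 1344 + 125965 + 9408 = 136717
ΣP(2011)Q(2011) = 510×3 + 17898×7 + 180×42 = 1530 + 125286 + 7560 = 134376
link = 136717/134376 = 1.017421
Chained index = 100 × 0.845450 × 1.017421 = 86.0179

86.02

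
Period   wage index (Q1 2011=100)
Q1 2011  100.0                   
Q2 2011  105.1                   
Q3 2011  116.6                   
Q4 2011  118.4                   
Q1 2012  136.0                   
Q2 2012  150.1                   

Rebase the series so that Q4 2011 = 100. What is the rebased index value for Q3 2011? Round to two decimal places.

98.48

Rebased(Q3 2011) = 116.6 / 118.4 × 100 = 98.4797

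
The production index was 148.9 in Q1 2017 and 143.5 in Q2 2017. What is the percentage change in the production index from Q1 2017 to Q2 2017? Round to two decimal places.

Change = (143.5 − 148.9) / 148.9 × 100
       = -5.4 / 148.9 × 100 = -3.6266%

-3.63%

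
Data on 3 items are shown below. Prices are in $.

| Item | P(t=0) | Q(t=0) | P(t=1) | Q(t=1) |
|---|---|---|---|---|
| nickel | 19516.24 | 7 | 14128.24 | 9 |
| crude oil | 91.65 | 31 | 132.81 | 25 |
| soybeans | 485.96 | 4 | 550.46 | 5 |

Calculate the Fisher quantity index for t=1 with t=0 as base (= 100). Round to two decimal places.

Laspeyres component (base-period weights):
ΣP(t=0)Q(t=1) = 19516.24×9 + 91.65×25 + 485.96×5 = 175646.16 + 2291.25 + 2429.8 = 180367.21
ΣP(t=0)Q(t=0) = 19516.24×7 + 91.65×31 + 485.96×4 = 136613.68 + 2841.15 + 1943.84 = 141398.67
L = 180367.21 / 141398.67 × 100 = 127.5593
Paasche component (current-period weights):
ΣP(t=1)Q(t=1) = 14128.24×9 + 132.81×25 + 550.46×5 = 127154.16 + 3320.25 + 2752.3 = 133226.71
ΣP(t=1)Q(t=0) = 14128.24×7 + 132.81×31 + 550.46×4 = 98897.68 + 4117.11 + 2201.84 = 105216.63
P = 133226.71 / 105216.63 × 100 = 126.6213
Fisher = √(L × P) = √(127.5593 × 126.6213) = 127.0895

127.09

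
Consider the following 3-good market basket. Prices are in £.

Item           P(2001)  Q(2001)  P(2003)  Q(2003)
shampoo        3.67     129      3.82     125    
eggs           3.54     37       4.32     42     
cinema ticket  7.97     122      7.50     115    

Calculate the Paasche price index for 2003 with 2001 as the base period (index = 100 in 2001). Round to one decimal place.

99.8

Paasche price index uses current-period quantities as weights.
ΣP(2003)·Q(2003) = 3.82×125 + 4.32×42 + 7.50×115 = 477.5 + 181.44 + 862.5 = 1521.44
ΣP(2001)·Q(2003) = 3.67×125 + 3.54×42 + 7.97×115 = 458.75 + 148.68 + 916.55 = 1523.98
Index = 1521.44 / 1523.98 × 100 = 99.8333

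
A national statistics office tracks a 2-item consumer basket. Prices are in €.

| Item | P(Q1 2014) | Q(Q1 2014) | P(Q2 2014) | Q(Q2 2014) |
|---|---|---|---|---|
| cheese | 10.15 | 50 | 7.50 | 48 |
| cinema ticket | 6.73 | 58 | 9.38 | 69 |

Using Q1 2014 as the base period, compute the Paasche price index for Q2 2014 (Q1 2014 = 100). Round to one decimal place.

105.8

Paasche price index uses current-period quantities as weights.
ΣP(Q2 2014)·Q(Q2 2014) = 7.50×48 + 9.38×69 = 360 + 647.22 = 1007.22
ΣP(Q1 2014)·Q(Q2 2014) = 10.15×48 + 6.73×69 = 487.2 + 464.37 = 951.57
Index = 1007.22 / 951.57 × 100 = 105.8482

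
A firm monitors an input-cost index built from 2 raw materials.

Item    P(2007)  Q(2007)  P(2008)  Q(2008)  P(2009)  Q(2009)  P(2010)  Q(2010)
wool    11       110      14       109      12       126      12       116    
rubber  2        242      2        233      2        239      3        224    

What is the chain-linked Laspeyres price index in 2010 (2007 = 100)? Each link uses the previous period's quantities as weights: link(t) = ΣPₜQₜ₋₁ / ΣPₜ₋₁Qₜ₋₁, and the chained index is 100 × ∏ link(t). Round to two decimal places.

Link 2007→2008:
ΣP(2008)Q(2007) = 14×110 + 2×242 = 1540 + 484 = 2024
ΣP(2007)Q(2007) = 11×110 + 2×242 = 1210 + 484 = 1694
link = 2024/1694 = 1.194805
Link 2008→2009:
ΣP(2009)Q(2008) = 12×109 + 2×233 = 1308 + 466 = 1774
ΣP(2008)Q(2008) = 14×109 + 2×233 = 1526 + 466 = 1992
link = 1774/1992 = 0.890562
Link 2009→2010:
ΣP(2010)Q(2009) = 12×126 + 3×239 = 1512 + 717 = 2229
ΣP(2009)Q(2009) = 12×126 + 2×239 = 1512 + 478 = 1990
link = 2229/1990 = 1.120101
Chained index = 100 × 1.194805 × 0.890562 × 1.120101 = 119.1841

119.18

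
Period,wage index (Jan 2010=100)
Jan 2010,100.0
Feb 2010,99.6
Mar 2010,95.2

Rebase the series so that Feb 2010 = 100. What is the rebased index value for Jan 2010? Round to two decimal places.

Rebased(Jan 2010) = 100.0 / 99.6 × 100 = 100.4016

100.40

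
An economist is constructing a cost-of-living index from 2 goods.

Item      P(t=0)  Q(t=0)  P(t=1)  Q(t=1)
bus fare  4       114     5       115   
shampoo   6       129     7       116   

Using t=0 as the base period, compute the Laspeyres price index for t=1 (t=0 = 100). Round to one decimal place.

119.8

Laspeyres price index uses base-period quantities as weights.
ΣP(t=1)·Q(t=0) = 5×114 + 7×129 = 570 + 903 = 1473
ΣP(t=0)·Q(t=0) = 4×114 + 6×129 = 456 + 774 = 1230
Index = 1473 / 1230 × 100 = 119.7561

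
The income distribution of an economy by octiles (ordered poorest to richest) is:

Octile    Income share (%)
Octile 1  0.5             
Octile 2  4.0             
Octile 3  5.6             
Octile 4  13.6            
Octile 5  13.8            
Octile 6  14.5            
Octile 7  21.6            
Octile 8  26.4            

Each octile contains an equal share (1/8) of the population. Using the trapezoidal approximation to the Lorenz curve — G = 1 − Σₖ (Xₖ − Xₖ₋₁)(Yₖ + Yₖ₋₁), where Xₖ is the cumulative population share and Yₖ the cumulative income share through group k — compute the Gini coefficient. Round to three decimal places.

0.370

Cumulative income shares Yₖ: 0.0050, 0.0450, 0.1010, 0.2370, 0.3750, 0.5200, 0.7360, 1.0000
Σ (Xₖ−Xₖ₋₁)(Yₖ+Yₖ₋₁) = (1/8)(0.0050+0.0000) + (1/8)(0.0450+0.0050) + (1/8)(0.1010+0.0450) + (1/8)(0.2370+0.1010) + (1/8)(0.3750+0.2370) + (1/8)(0.5200+0.3750) + (1/8)(0.7360+0.5200) + (1/8)(1.0000+0.7360)
  = 0.0006 + 0.0062 + 0.0182 + 0.0422 + 0.0765 + 0.1119 + 0.1570 + 0.2170 = 0.6298
G = 1 − 0.6298 = 0.3702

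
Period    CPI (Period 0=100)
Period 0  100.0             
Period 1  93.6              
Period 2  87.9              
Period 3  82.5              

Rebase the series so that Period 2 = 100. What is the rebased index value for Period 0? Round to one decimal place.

Rebased(Period 0) = 100.0 / 87.9 × 100 = 113.7656

113.8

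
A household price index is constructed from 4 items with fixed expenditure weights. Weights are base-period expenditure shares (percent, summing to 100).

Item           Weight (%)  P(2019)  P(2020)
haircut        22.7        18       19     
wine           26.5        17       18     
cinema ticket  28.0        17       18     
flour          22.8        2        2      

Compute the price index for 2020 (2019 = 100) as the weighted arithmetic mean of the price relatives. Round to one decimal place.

haircut: 22.7 × (19/18) = 22.7 × 1.055556 = 23.9611
wine: 26.5 × (18/17) = 26.5 × 1.058824 = 28.0588
cinema ticket: 28.0 × (18/17) = 28.0 × 1.058824 = 29.6471
flour: 22.8 × (2/2) = 22.8 × 1.000000 = 22.8000
Index = Σ wᵢ·(p₁ᵢ/p₀ᵢ) = 23.9611 + 28.0588 + 29.6471 + 22.8000 = 104.4670

104.5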